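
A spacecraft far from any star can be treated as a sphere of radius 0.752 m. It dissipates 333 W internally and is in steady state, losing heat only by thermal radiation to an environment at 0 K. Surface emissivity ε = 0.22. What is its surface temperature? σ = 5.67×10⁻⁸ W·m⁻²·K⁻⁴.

T ≈ 248 K

Steady state: internal power = radiated power, P = εσA T⁴.
Radiating area A = 4πr² = 7.106 m².
T⁴ = P/(εσA) = 333/(0.22·5.67×10⁻⁸·7.106) = 3.757×10⁹ K⁴.
T = (3.757×10⁹)^(1/4).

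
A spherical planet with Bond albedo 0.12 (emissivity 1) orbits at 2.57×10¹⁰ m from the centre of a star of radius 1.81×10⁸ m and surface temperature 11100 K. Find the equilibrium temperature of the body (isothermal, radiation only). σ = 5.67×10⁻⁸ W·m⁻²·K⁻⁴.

T ≈ 638 K

The star's surface emits σT_*⁴; at distance d the flux is S = σT_*⁴(R_*/d)².
S = 5.67×10⁻⁸·(11100)⁴·(1.81×10⁸/2.57×10¹⁰)² = 42690 W/m².
For an isothermal sphere T⁴ = (1−a)S/(4σ) = 1.657×10¹¹ K⁴.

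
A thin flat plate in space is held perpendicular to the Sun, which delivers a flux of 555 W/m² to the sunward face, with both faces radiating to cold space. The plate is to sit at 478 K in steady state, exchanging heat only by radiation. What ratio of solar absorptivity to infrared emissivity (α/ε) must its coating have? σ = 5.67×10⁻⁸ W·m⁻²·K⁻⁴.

Balance: αS·A = εσ·2A·T⁴ ⇒ α/ε = 2σT⁴/S.
α/ε = 2·5.67×10⁻⁸·(478)⁴/555 = 2·5.67×10⁻⁸·5.220×10¹⁰/555.

α/ε ≈ 10.7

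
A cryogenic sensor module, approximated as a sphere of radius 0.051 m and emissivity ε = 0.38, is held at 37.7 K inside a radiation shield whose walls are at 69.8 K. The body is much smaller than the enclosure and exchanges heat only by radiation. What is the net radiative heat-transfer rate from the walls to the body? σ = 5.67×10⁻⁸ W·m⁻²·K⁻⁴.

P_net ≈ 0.0153 W

For a small grey body in a large enclosure: P_net = εσA(T_body⁴ − T_wall⁴).
A = 4πr² = 0.03269 m²; T_body⁴ − T_wall⁴ = 2.020×10⁶ − 2.374×10⁷ = -2.172×10⁷ K⁴.
|P_net| = 0.38·5.67×10⁻⁸·0.03269·2.172×10⁷.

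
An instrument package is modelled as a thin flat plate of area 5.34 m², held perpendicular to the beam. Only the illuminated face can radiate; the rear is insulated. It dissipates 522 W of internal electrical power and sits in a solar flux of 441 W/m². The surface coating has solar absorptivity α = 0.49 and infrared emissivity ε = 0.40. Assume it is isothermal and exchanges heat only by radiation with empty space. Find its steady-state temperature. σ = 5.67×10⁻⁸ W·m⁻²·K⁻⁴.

T ≈ 343 K

At steady state, absorbed solar power + internal power = radiated power.
Absorbed: α·S·A_cross = 0.49·441·5.340 = 1154 W (cross-section A).
Total input = 1154 + 522 = 1676 W.
Radiated: εσ·A_surf·T⁴ with A_surf = A = 5.340 m².
T⁴ = 1676/(0.40·5.67×10⁻⁸·5.340) = 1.384×10¹⁰ K⁴.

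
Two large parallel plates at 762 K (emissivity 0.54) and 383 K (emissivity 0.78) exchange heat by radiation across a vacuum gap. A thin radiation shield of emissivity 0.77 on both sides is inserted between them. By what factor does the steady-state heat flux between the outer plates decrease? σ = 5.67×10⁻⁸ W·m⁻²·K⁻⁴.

Without shield: q₀ = σΔ(T⁴)/(1/ε₁+1/ε₂−1) with denominator 2.134.
With shield the two gaps are in series; the resistances add: (1/ε₁+1/ε_s−1)+(1/ε_s+1/ε₂−1) = 2.151+1.581 = 3.731.
Heat-flux ratio q₀/q = 3.731/2.134.

factor ≈ 1.75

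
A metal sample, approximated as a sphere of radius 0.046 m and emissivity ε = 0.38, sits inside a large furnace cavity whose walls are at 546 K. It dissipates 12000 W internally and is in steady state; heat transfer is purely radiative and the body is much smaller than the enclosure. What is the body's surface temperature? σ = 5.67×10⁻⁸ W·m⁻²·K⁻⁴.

T ≈ 2140 K

For a small grey body in a large enclosure, net radiated power = εσA(T⁴ − T_w⁴).
Steady state: P = εσA(T⁴ − T_w⁴) with A = 4πr² = 0.02659 m².
T⁴ = P/(εσA) + T_w⁴ = 12000/(0.38·5.67×10⁻⁸·0.02659) + (546)⁴
    = 2.095×10¹³ + 8.887×10¹⁰ = 2.103×10¹³ K⁴.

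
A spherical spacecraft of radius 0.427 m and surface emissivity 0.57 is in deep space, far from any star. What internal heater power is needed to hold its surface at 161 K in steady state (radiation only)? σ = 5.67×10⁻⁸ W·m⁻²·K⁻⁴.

P ≈ 49.8 W

P = εσ·4πr²·T⁴.
4πr² = 2.291 m²; T⁴ = 6.719×10⁸ K⁴.
P = 0.57·5.67×10⁻⁸·2.291·6.719×10⁸.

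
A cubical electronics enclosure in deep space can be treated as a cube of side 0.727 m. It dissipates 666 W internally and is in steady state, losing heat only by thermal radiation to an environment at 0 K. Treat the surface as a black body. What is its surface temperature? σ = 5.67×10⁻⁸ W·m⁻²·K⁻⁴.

T ≈ 247 K

Steady state: internal power = radiated power, P = εσA T⁴.
Radiating area A = 6L² = 3.171 m².
T⁴ = P/(εσA) = 666/(1.0·5.67×10⁻⁸·3.171) = 3.704×10⁹ K⁴.
T = (3.704×10⁹)^(1/4).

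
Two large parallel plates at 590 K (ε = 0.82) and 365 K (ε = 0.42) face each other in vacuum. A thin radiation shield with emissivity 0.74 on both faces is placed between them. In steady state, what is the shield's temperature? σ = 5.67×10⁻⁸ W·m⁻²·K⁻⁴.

In steady state the net flux on the hot side equals that on the cold side.
σ(T₁⁴−T_s⁴)/D₁ = σ(T_s⁴−T₂⁴)/D₂, with D₁ = 1/ε₁+1/ε_s−1 = 1.571, D₂ = 1/ε_s+1/ε₂−1 = 2.732.
Solve for T_s⁴: T_s⁴ = (D₂·T₁⁴ + D₁·T₂⁴)/(D₁+D₂) = 8.342×10¹⁰ K⁴.

T_s ≈ 537 K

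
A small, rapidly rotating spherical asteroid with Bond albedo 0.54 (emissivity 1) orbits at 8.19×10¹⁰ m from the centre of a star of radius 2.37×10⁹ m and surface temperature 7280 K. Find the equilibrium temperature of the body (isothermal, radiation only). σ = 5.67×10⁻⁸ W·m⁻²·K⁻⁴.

The star's surface emits σT_*⁴; at distance d the flux is S = σT_*⁴(R_*/d)².
S = 5.67×10⁻⁸·(7280)⁴·(2.37×10⁹/8.19×10¹⁰)² = 1.334×10⁵ W/m².
For an isothermal sphere T⁴ = (1−a)S/(4σ) = 2.705×10¹¹ K⁴.

T ≈ 721 K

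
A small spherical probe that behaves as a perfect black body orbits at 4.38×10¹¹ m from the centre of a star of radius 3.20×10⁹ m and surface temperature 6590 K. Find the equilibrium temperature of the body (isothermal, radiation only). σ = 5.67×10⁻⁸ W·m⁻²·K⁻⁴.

The star's surface emits σT_*⁴; at distance d the flux is S = σT_*⁴(R_*/d)².
S = 5.67×10⁻⁸·(6590)⁴·(3.20×10⁹/4.38×10¹¹)² = 5708 W/m².
For an isothermal sphere T⁴ = (1−a)S/(4σ) = 2.517×10¹⁰ K⁴.

T ≈ 398 K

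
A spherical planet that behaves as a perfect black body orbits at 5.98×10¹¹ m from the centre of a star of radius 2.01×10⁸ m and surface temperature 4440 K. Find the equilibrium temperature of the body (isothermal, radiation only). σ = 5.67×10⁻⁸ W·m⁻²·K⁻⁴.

T ≈ 57.6 K

The star's surface emits σT_*⁴; at distance d the flux is S = σT_*⁴(R_*/d)².
S = 5.67×10⁻⁸·(4440)⁴·(2.01×10⁸/5.98×10¹¹)² = 2.489 W/m².
For an isothermal sphere T⁴ = (1−a)S/(4σ) = 1.098×10⁷ K⁴.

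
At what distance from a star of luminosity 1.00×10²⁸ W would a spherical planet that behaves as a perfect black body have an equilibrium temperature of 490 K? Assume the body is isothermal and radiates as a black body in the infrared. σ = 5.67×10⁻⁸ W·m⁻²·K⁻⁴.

d ≈ 2.47×10¹¹ m

For an isothermal black-emitting sphere, (1−a)S·πr² = σ·4πr²·T⁴ ⇒ S = 4σT⁴/(1−a).
S = 4·5.67×10⁻⁸·(490)⁴/1.00 = 13070 W/m².
Flux falls as S = L/(4πd²), so d = √(L/(4πS)) = √(1.00×10²⁸/(4π·13070)).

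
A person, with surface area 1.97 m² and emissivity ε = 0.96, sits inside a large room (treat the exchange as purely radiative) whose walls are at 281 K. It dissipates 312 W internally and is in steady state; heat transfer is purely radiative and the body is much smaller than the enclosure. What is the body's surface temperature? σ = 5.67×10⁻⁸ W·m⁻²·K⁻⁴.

For a small grey body in a large enclosure, net radiated power = εσA(T⁴ − T_w⁴).
Steady state: P = εσA(T⁴ − T_w⁴) with A = 1.97 m².
T⁴ = P/(εσA) + T_w⁴ = 312/(0.96·5.67×10⁻⁸·1.970) + (281)⁴
    = 2.910×10⁹ + 6.235×10⁹ = 9.144×10⁹ K⁴.

T ≈ 309 K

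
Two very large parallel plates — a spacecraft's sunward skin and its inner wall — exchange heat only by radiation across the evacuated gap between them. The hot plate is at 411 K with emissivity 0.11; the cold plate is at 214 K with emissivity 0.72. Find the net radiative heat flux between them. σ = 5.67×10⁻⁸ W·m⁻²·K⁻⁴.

q ≈ 158 W/m²

For two infinite grey parallel plates, q = σ(T₁⁴ − T₂⁴)/(1/ε₁ + 1/ε₂ − 1).
T₁⁴ − T₂⁴ = 2.853×10¹⁰ − 2.097×10⁹ = 2.644×10¹⁰ K⁴.
1/ε₁ + 1/ε₂ − 1 = 9.091 + 1.389 − 1 = 9.480.
q = 5.67×10⁻⁸ × 2.644×10¹⁰ / 9.480.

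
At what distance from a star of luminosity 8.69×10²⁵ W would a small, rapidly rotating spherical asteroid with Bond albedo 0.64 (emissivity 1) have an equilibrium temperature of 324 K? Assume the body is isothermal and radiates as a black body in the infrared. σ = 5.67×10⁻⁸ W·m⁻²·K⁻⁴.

For an isothermal black-emitting sphere, (1−a)S·πr² = σ·4πr²·T⁴ ⇒ S = 4σT⁴/(1−a).
S = 4·5.67×10⁻⁸·(324)⁴/0.360 = 6943 W/m².
Flux falls as S = L/(4πd²), so d = √(L/(4πS)) = √(8.69×10²⁵/(4π·6943)).

d ≈ 3.16×10¹⁰ m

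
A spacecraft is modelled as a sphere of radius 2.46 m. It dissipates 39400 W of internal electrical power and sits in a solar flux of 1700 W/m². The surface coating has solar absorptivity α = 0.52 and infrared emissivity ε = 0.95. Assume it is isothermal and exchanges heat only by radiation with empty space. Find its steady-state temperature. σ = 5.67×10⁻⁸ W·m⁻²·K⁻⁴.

T ≈ 342 K

At steady state, absorbed solar power + internal power = radiated power.
Absorbed: α·S·A_cross = 0.52·1700·19.01 = 16810 W (cross-section πr²).
Total input = 16810 + 39400 = 56210 W.
Radiated: εσ·A_surf·T⁴ with A_surf = 4πr² = 76.05 m².
T⁴ = 56210/(0.95·5.67×10⁻⁸·76.05) = 1.372×10¹⁰ K⁴.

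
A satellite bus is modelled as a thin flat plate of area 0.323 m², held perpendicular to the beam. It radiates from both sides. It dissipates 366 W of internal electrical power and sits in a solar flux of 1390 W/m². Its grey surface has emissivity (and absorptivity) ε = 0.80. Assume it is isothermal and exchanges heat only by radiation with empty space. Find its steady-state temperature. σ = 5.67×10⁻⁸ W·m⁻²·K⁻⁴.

T ≈ 397 K

At steady state, absorbed solar power + internal power = radiated power.
Absorbed: α·S·A_cross = 0.80·1390·0.3230 = 359.2 W (cross-section A).
Total input = 359.2 + 366 = 725.2 W.
Radiated: εσ·A_surf·T⁴ with A_surf = 2A = 0.6460 m².
T⁴ = 725.2/(0.80·5.67×10⁻⁸·0.6460) = 2.475×10¹⁰ K⁴.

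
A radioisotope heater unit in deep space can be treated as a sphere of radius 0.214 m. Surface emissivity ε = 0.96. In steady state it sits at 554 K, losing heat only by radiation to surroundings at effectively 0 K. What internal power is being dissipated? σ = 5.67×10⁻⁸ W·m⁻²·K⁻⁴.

Steady state: P = εσA T⁴.
A = 4πr² = 0.5755 m²; T⁴ = (554)⁴ = 9.420×10¹⁰ K⁴.
P = 0.96 × 5.67×10⁻⁸ × 0.5755 × 9.420×10¹⁰.

P ≈ 2950 W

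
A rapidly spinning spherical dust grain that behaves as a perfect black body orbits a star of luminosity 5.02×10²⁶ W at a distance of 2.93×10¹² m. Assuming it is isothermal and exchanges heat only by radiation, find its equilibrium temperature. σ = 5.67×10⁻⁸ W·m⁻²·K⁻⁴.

T ≈ 67.3 K

First find the stellar flux at distance d: S = L/(4πd²) = 5.02×10²⁶/(4π·(2.93×10¹²)²) = 4.653 W/m².
For an isothermal sphere, absorbed (1−a)S·πr² = emitted σ·4πr²·T⁴, so T⁴ = (1−a)S/(4σ).
T⁴ = 1.00·4.653/(4·5.67×10⁻⁸) = 2.052×10⁷ K⁴.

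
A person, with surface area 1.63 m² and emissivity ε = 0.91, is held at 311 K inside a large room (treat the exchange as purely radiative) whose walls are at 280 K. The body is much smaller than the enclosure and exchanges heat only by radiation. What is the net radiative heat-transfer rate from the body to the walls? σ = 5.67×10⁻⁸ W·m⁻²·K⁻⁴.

For a small grey body in a large enclosure: P_net = εσA(T_body⁴ − T_wall⁴).
A = 1.63 m²; T_body⁴ − T_wall⁴ = 9.355×10⁹ − 6.147×10⁹ = 3.208×10⁹ K⁴.
|P_net| = 0.91·5.67×10⁻⁸·1.630·3.208×10⁹.

P_net ≈ 270 W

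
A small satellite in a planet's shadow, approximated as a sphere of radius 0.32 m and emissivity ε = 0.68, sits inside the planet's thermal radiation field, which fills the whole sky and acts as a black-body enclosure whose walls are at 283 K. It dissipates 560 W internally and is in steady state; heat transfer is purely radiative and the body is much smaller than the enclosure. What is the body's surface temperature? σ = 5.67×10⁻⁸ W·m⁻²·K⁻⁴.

For a small grey body in a large enclosure, net radiated power = εσA(T⁴ − T_w⁴).
Steady state: P = εσA(T⁴ − T_w⁴) with A = 4πr² = 1.287 m².
T⁴ = P/(εσA) + T_w⁴ = 560/(0.68·5.67×10⁻⁸·1.287) + (283)⁴
    = 1.129×10¹⁰ + 6.414×10⁹ = 1.770×10¹⁰ K⁴.

T ≈ 365 K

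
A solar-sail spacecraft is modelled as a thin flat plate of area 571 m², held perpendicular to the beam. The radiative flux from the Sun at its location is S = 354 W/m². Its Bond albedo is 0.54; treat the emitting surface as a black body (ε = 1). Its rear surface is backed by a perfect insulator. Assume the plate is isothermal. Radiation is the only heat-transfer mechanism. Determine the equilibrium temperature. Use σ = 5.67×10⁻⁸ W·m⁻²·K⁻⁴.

At equilibrium, absorbed power = emitted power.
Absorbing cross-section = A = 571.0 m²; emitting surface = A = 571.0 m² (ratio 1).
(1−a)S·A_cross = εσ·A_surf·T⁴  ⇒  T⁴ = (1−a)S/(1σ).
T⁴ = 0.460·354/(1·5.67×10⁻⁸) = 2.872×10⁹ K⁴.
T = (2.872×10⁹)^(1/4).

T ≈ 231 K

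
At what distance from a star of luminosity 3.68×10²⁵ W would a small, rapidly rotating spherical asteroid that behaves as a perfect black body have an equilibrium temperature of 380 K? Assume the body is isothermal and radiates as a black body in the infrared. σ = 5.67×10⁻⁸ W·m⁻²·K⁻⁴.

d ≈ 2.49×10¹⁰ m

For an isothermal black-emitting sphere, (1−a)S·πr² = σ·4πr²·T⁴ ⇒ S = 4σT⁴/(1−a).
S = 4·5.67×10⁻⁸·(380)⁴/1.00 = 4729 W/m².
Flux falls as S = L/(4πd²), so d = √(L/(4πS)) = √(3.68×10²⁵/(4π·4729)).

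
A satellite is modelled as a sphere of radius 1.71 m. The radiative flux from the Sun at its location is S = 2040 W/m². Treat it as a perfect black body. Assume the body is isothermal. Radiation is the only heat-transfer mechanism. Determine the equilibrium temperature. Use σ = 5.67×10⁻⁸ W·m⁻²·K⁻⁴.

At equilibrium, absorbed power = emitted power.
Absorbing cross-section = πr² = 9.186 m²; emitting surface = 4πr² = 36.75 m² (ratio 4).
S·A_cross = εσ·A_surf·T⁴  ⇒  T⁴ = S/(4σ).
T⁴ = 1.00·2040/(4·5.67×10⁻⁸) = 8.995×10⁹ K⁴.
T = (8.995×10⁹)^(1/4).

T ≈ 308 K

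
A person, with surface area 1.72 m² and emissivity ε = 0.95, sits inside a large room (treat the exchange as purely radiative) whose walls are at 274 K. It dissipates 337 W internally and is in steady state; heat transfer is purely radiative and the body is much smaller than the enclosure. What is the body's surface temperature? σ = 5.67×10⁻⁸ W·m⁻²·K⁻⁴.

T ≈ 310 K

For a small grey body in a large enclosure, net radiated power = εσA(T⁴ − T_w⁴).
Steady state: P = εσA(T⁴ − T_w⁴) with A = 1.72 m².
T⁴ = P/(εσA) + T_w⁴ = 337/(0.95·5.67×10⁻⁸·1.720) + (274)⁴
    = 3.637×10⁹ + 5.636×10⁹ = 9.274×10⁹ K⁴.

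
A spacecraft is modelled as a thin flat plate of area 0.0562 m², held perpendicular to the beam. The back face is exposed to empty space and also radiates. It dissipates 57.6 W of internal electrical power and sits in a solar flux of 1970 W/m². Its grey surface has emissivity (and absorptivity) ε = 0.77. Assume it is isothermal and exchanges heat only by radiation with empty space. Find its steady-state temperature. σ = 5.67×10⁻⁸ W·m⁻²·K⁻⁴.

T ≈ 413 K

At steady state, absorbed solar power + internal power = radiated power.
Absorbed: α·S·A_cross = 0.77·1970·0.05620 = 85.25 W (cross-section A).
Total input = 85.25 + 57.6 = 142.8 W.
Radiated: εσ·A_surf·T⁴ with A_surf = 2A = 0.1124 m².
T⁴ = 142.8/(0.77·5.67×10⁻⁸·0.1124) = 2.911×10¹⁰ K⁴.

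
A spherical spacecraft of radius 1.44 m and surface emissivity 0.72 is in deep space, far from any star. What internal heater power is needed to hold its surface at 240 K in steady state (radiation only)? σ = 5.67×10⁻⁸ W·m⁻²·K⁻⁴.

P = εσ·4πr²·T⁴.
4πr² = 26.06 m²; T⁴ = 3.318×10⁹ K⁴.
P = 0.72·5.67×10⁻⁸·26.06·3.318×10⁹.

P ≈ 3530 W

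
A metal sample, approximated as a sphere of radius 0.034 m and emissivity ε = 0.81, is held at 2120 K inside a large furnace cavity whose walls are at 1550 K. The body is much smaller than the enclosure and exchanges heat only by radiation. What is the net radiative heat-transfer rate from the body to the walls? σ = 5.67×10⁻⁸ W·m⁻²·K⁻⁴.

For a small grey body in a large enclosure: P_net = εσA(T_body⁴ − T_wall⁴).
A = 4πr² = 0.01453 m²; T_body⁴ − T_wall⁴ = 2.020×10¹³ − 5.772×10¹² = 1.443×10¹³ K⁴.
|P_net| = 0.81·5.67×10⁻⁸·0.01453·1.443×10¹³.

P_net ≈ 9630 W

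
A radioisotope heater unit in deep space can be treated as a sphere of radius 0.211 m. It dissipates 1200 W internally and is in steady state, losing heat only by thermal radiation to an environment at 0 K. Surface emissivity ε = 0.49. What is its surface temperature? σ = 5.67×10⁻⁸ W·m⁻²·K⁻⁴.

Steady state: internal power = radiated power, P = εσA T⁴.
Radiating area A = 4πr² = 0.5595 m².
T⁴ = P/(εσA) = 1200/(0.49·5.67×10⁻⁸·0.5595) = 7.720×10¹⁰ K⁴.
T = (7.720×10¹⁰)^(1/4).

T ≈ 527 K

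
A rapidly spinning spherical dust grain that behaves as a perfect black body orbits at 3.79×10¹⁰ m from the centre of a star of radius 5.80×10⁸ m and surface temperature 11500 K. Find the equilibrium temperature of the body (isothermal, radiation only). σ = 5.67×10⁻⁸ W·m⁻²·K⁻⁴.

The star's surface emits σT_*⁴; at distance d the flux is S = σT_*⁴(R_*/d)².
S = 5.67×10⁻⁸·(11500)⁴·(5.80×10⁸/3.79×10¹⁰)² = 2.322×10⁵ W/m².
For an isothermal sphere T⁴ = (1−a)S/(4σ) = 1.024×10¹² K⁴.

T ≈ 1010 K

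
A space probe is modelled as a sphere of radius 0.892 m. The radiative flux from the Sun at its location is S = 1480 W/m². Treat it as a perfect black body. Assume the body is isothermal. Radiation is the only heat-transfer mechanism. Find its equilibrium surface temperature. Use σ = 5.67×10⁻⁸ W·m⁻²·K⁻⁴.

At equilibrium, absorbed power = emitted power.
Absorbing cross-section = πr² = 2.500 m²; emitting surface = 4πr² = 9.999 m² (ratio 4).
S·A_cross = εσ·A_surf·T⁴  ⇒  T⁴ = S/(4σ).
T⁴ = 1.00·1480/(4·5.67×10⁻⁸) = 6.526×10⁹ K⁴.
T = (6.526×10⁹)^(1/4).

T ≈ 284 K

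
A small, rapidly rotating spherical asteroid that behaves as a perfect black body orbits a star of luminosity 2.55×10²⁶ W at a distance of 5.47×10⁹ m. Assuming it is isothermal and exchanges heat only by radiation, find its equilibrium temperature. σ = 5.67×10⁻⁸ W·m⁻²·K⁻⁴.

T ≈ 1320 K

First find the stellar flux at distance d: S = L/(4πd²) = 2.55×10²⁶/(4π·(5.47×10⁹)²) = 6.782×10⁵ W/m².
For an isothermal sphere, absorbed (1−a)S·πr² = emitted σ·4πr²·T⁴, so T⁴ = (1−a)S/(4σ).
T⁴ = 1.00·6.782×10⁵/(4·5.67×10⁻⁸) = 2.990×10¹² K⁴.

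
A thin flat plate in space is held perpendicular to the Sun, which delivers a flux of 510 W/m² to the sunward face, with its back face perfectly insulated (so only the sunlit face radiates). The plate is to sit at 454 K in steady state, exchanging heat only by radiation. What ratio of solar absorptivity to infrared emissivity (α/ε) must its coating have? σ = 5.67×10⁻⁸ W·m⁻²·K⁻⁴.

Balance: αS·A = εσ·1A·T⁴ ⇒ α/ε = σT⁴/S.
α/ε = 5.67×10⁻⁸·(454)⁴/510 = 5.67×10⁻⁸·4.248×10¹⁰/510.

α/ε ≈ 4.72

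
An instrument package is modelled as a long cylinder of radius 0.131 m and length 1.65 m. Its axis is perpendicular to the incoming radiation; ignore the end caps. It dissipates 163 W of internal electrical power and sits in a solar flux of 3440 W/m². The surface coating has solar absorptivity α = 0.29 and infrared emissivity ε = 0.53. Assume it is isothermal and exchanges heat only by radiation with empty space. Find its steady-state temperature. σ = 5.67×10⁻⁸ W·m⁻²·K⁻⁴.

At steady state, absorbed solar power + internal power = radiated power.
Absorbed: α·S·A_cross = 0.29·3440·0.4323 = 431.3 W (cross-section 2rL).
Total input = 431.3 + 163 = 594.3 W.
Radiated: εσ·A_surf·T⁴ with A_surf = 2πrL = 1.358 m².
T⁴ = 594.3/(0.53·5.67×10⁻⁸·1.358) = 1.456×10¹⁰ K⁴.

T ≈ 347 K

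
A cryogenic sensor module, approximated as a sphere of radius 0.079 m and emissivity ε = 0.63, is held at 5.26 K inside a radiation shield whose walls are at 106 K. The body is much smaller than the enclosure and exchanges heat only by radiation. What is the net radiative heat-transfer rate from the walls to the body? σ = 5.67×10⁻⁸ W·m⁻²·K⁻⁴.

P_net ≈ 0.354 W

For a small grey body in a large enclosure: P_net = εσA(T_body⁴ − T_wall⁴).
A = 4πr² = 0.07843 m²; T_body⁴ − T_wall⁴ = 765.5 − 1.262×10⁸ = -1.262×10⁸ K⁴.
|P_net| = 0.63·5.67×10⁻⁸·0.07843·1.262×10⁸.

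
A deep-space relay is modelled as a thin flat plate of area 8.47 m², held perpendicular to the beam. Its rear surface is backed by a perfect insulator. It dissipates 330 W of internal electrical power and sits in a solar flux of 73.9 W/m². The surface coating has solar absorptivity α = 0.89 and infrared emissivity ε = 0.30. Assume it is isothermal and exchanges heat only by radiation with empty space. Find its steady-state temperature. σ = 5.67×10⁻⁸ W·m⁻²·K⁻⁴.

At steady state, absorbed solar power + internal power = radiated power.
Absorbed: α·S·A_cross = 0.89·73.9·8.470 = 557.1 W (cross-section A).
Total input = 557.1 + 330 = 887.1 W.
Radiated: εσ·A_surf·T⁴ with A_surf = A = 8.470 m².
T⁴ = 887.1/(0.30·5.67×10⁻⁸·8.470) = 6.157×10⁹ K⁴.

T ≈ 280 K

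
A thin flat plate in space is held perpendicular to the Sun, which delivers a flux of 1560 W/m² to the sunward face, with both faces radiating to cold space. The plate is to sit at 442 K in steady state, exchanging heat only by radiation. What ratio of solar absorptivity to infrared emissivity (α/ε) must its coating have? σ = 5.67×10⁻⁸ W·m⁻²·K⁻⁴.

α/ε ≈ 2.77

Balance: αS·A = εσ·2A·T⁴ ⇒ α/ε = 2σT⁴/S.
α/ε = 2·5.67×10⁻⁸·(442)⁴/1560 = 2·5.67×10⁻⁸·3.817×10¹⁰/1560.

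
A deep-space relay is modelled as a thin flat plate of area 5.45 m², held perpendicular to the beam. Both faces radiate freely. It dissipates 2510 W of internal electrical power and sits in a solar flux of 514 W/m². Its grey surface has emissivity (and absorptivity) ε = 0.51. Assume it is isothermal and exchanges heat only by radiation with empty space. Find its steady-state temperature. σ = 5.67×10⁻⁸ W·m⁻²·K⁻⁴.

At steady state, absorbed solar power + internal power = radiated power.
Absorbed: α·S·A_cross = 0.51·514·5.450 = 1429 W (cross-section A).
Total input = 1429 + 2510 = 3939 W.
Radiated: εσ·A_surf·T⁴ with A_surf = 2A = 10.90 m².
T⁴ = 3939/(0.51·5.67×10⁻⁸·10.90) = 1.250×10¹⁰ K⁴.

T ≈ 334 K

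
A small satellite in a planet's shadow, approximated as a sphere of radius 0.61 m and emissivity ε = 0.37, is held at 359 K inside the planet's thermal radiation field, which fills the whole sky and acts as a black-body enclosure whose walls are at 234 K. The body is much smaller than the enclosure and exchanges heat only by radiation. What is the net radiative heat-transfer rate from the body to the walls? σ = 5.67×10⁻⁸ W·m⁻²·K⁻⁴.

For a small grey body in a large enclosure: P_net = εσA(T_body⁴ − T_wall⁴).
A = 4πr² = 4.676 m²; T_body⁴ − T_wall⁴ = 1.661×10¹⁰ − 2.998×10⁹ = 1.361×10¹⁰ K⁴.
|P_net| = 0.37·5.67×10⁻⁸·4.676·1.361×10¹⁰.

P_net ≈ 1340 W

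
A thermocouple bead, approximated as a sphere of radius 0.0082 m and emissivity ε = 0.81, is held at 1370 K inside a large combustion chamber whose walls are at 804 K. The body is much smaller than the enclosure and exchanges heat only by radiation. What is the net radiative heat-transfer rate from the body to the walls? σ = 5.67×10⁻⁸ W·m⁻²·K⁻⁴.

For a small grey body in a large enclosure: P_net = εσA(T_body⁴ − T_wall⁴).
A = 4πr² = 8.450×10⁻⁴ m²; T_body⁴ − T_wall⁴ = 3.523×10¹² − 4.179×10¹¹ = 3.105×10¹² K⁴.
|P_net| = 0.81·5.67×10⁻⁸·8.450×10⁻⁴·3.105×10¹².

P_net ≈ 120 W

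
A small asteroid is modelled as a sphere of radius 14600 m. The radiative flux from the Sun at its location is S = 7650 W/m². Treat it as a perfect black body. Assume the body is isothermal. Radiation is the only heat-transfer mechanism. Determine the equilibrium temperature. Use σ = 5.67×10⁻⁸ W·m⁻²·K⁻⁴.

At equilibrium, absorbed power = emitted power.
Absorbing cross-section = πr² = 6.697×10⁸ m²; emitting surface = 4πr² = 2.679×10⁹ m² (ratio 4).
S·A_cross = εσ·A_surf·T⁴  ⇒  T⁴ = S/(4σ).
T⁴ = 1.00·7650/(4·5.67×10⁻⁸) = 3.373×10¹⁰ K⁴.
T = (3.373×10¹⁰)^(1/4).

T ≈ 429 K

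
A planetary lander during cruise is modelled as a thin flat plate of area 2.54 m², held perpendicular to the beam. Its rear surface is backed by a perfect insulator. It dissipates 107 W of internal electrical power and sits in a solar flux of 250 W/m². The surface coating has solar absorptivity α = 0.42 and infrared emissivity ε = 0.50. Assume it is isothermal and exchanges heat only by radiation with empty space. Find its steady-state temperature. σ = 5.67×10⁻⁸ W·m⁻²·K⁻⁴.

T ≈ 268 K

At steady state, absorbed solar power + internal power = radiated power.
Absorbed: α·S·A_cross = 0.42·250·2.540 = 266.7 W (cross-section A).
Total input = 266.7 + 107 = 373.7 W.
Radiated: εσ·A_surf·T⁴ with A_surf = A = 2.540 m².
T⁴ = 373.7/(0.50·5.67×10⁻⁸·2.540) = 5.190×10⁹ K⁴.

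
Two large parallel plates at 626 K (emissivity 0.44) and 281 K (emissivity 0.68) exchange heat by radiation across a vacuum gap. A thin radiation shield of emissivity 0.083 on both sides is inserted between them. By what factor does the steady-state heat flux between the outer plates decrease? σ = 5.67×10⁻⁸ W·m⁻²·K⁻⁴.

factor ≈ 9.42

Without shield: q₀ = σΔ(T⁴)/(1/ε₁+1/ε₂−1) with denominator 2.743.
With shield the two gaps are in series; the resistances add: (1/ε₁+1/ε_s−1)+(1/ε_s+1/ε₂−1) = 13.32+12.52 = 25.84.
Heat-flux ratio q₀/q = 25.84/2.743.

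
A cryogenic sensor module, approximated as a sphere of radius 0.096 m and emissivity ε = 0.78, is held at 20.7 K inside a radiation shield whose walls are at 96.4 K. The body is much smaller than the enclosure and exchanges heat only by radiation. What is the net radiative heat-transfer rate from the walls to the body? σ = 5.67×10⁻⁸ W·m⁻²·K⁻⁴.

P_net ≈ 0.441 W

For a small grey body in a large enclosure: P_net = εσA(T_body⁴ − T_wall⁴).
A = 4πr² = 0.1158 m²; T_body⁴ − T_wall⁴ = 1.836×10⁵ − 8.636×10⁷ = -8.618×10⁷ K⁴.
|P_net| = 0.78·5.67×10⁻⁸·0.1158·8.618×10⁷.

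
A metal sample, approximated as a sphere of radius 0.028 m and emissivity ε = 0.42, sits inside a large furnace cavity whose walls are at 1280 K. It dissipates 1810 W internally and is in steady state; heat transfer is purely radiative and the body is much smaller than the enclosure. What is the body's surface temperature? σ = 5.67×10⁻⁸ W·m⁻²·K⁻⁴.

For a small grey body in a large enclosure, net radiated power = εσA(T⁴ − T_w⁴).
Steady state: P = εσA(T⁴ − T_w⁴) with A = 4πr² = 0.009852 m².
T⁴ = P/(εσA) + T_w⁴ = 1810/(0.42·5.67×10⁻⁸·0.009852) + (1280)⁴
    = 7.715×10¹² + 2.684×10¹² = 1.040×10¹³ K⁴.

T ≈ 1800 K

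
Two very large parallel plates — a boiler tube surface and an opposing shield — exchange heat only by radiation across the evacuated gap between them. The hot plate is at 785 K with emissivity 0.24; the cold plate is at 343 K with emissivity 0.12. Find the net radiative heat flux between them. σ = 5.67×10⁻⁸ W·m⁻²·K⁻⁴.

q ≈ 1800 W/m²

For two infinite grey parallel plates, q = σ(T₁⁴ − T₂⁴)/(1/ε₁ + 1/ε₂ − 1).
T₁⁴ − T₂⁴ = 3.797×10¹¹ − 1.384×10¹⁰ = 3.659×10¹¹ K⁴.
1/ε₁ + 1/ε₂ − 1 = 4.167 + 8.333 − 1 = 11.50.
q = 5.67×10⁻⁸ × 3.659×10¹¹ / 11.50.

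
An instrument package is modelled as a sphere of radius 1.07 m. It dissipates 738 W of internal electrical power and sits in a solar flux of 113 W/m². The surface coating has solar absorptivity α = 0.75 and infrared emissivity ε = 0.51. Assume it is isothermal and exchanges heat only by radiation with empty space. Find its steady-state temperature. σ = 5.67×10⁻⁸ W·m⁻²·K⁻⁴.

At steady state, absorbed solar power + internal power = radiated power.
Absorbed: α·S·A_cross = 0.75·113·3.597 = 304.8 W (cross-section πr²).
Total input = 304.8 + 738 = 1043 W.
Radiated: εσ·A_surf·T⁴ with A_surf = 4πr² = 14.39 m².
T⁴ = 1043/(0.51·5.67×10⁻⁸·14.39) = 2.507×10⁹ K⁴.

T ≈ 224 K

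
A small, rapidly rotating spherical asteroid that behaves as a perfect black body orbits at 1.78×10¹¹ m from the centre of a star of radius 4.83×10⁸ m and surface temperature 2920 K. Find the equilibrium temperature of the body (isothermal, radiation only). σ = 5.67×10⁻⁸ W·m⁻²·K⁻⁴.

T ≈ 108 K

The star's surface emits σT_*⁴; at distance d the flux is S = σT_*⁴(R_*/d)².
S = 5.67×10⁻⁸·(2920)⁴·(4.83×10⁸/1.78×10¹¹)² = 30.35 W/m².
For an isothermal sphere T⁴ = (1−a)S/(4σ) = 1.338×10⁸ K⁴.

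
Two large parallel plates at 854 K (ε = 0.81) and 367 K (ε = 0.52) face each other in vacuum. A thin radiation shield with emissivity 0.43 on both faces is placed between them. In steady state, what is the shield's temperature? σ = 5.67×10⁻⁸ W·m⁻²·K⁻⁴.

T_s ≈ 743 K

In steady state the net flux on the hot side equals that on the cold side.
σ(T₁⁴−T_s⁴)/D₁ = σ(T_s⁴−T₂⁴)/D₂, with D₁ = 1/ε₁+1/ε_s−1 = 2.560, D₂ = 1/ε_s+1/ε₂−1 = 3.249.
Solve for T_s⁴: T_s⁴ = (D₂·T₁⁴ + D₁·T₂⁴)/(D₁+D₂) = 3.055×10¹¹ K⁴.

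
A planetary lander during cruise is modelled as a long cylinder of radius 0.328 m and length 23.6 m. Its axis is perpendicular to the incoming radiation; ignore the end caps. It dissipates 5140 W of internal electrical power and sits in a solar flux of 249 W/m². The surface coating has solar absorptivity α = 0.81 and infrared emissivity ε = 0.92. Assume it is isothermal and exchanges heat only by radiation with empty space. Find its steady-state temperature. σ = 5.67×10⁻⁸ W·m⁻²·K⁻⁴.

T ≈ 239 K

At steady state, absorbed solar power + internal power = radiated power.
Absorbed: α·S·A_cross = 0.81·249·15.48 = 3122 W (cross-section 2rL).
Total input = 3122 + 5140 = 8262 W.
Radiated: εσ·A_surf·T⁴ with A_surf = 2πrL = 48.64 m².
T⁴ = 8262/(0.92·5.67×10⁻⁸·48.64) = 3.257×10⁹ K⁴.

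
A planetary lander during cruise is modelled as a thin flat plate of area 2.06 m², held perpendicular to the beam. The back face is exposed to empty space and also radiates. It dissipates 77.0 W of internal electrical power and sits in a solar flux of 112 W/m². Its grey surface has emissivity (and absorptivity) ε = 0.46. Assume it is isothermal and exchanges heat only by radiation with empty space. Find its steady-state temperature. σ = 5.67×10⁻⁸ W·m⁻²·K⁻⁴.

At steady state, absorbed solar power + internal power = radiated power.
Absorbed: α·S·A_cross = 0.46·112·2.060 = 106.1 W (cross-section A).
Total input = 106.1 + 77.0 = 183.1 W.
Radiated: εσ·A_surf·T⁴ with A_surf = 2A = 4.120 m².
T⁴ = 183.1/(0.46·5.67×10⁻⁸·4.120) = 1.704×10⁹ K⁴.

T ≈ 203 K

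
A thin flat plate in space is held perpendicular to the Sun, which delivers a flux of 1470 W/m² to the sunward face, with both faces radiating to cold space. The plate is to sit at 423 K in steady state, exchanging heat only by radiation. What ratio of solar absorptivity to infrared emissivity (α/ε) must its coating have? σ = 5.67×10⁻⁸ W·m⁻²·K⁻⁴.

Balance: αS·A = εσ·2A·T⁴ ⇒ α/ε = 2σT⁴/S.
α/ε = 2·5.67×10⁻⁸·(423)⁴/1470 = 2·5.67×10⁻⁸·3.202×10¹⁰/1470.

α/ε ≈ 2.47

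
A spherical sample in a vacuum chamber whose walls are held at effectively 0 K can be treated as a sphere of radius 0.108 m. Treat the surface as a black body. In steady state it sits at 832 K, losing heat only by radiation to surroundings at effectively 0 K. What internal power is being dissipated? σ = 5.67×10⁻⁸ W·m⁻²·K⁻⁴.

P ≈ 3980 W

Steady state: P = εσA T⁴.
A = 4πr² = 0.1466 m²; T⁴ = (832)⁴ = 4.792×10¹¹ K⁴.
P = 1.0 × 5.67×10⁻⁸ × 0.1466 × 4.792×10¹¹.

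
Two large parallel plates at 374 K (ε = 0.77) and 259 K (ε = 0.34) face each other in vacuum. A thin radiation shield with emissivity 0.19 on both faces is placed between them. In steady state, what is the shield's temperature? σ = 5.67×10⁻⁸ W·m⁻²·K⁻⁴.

In steady state the net flux on the hot side equals that on the cold side.
σ(T₁⁴−T_s⁴)/D₁ = σ(T_s⁴−T₂⁴)/D₂, with D₁ = 1/ε₁+1/ε_s−1 = 5.562, D₂ = 1/ε_s+1/ε₂−1 = 7.204.
Solve for T_s⁴: T_s⁴ = (D₂·T₁⁴ + D₁·T₂⁴)/(D₁+D₂) = 1.300×10¹⁰ K⁴.

T_s ≈ 338 K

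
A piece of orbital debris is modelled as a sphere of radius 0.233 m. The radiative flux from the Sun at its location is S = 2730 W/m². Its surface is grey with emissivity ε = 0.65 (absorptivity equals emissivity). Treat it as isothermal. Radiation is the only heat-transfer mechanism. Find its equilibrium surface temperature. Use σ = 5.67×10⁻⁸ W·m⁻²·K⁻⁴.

At equilibrium, absorbed power = emitted power.
Absorbing cross-section = πr² = 0.1706 m²; emitting surface = 4πr² = 0.6822 m² (ratio 4).
εS·A_cross = εσ·A_surf·T⁴  ⇒  T⁴ = S/(4σ)   (ε cancels).
T⁴ = 2730/(4·5.67×10⁻⁸) = 1.204×10¹⁰ K⁴.
T = (1.204×10¹⁰)^(1/4).

T ≈ 331 K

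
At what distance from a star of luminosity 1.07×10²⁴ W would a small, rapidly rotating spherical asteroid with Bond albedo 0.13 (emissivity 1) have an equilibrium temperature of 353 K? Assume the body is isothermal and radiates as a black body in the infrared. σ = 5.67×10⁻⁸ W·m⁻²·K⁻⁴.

d ≈ 4.59×10⁹ m

For an isothermal black-emitting sphere, (1−a)S·πr² = σ·4πr²·T⁴ ⇒ S = 4σT⁴/(1−a).
S = 4·5.67×10⁻⁸·(353)⁴/0.870 = 4048 W/m².
Flux falls as S = L/(4πd²), so d = √(L/(4πS)) = √(1.07×10²⁴/(4π·4048)).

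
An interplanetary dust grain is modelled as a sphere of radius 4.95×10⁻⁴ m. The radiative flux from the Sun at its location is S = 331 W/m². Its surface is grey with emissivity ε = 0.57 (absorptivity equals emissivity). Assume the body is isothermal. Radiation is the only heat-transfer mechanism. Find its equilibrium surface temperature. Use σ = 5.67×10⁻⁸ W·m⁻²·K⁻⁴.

At equilibrium, absorbed power = emitted power.
Absorbing cross-section = πr² = 7.698×10⁻⁷ m²; emitting surface = 4πr² = 3.079×10⁻⁶ m² (ratio 4).
εS·A_cross = εσ·A_surf·T⁴  ⇒  T⁴ = S/(4σ)   (ε cancels).
T⁴ = 331/(4·5.67×10⁻⁸) = 1.459×10⁹ K⁴.
T = (1.459×10⁹)^(1/4).

T ≈ 195 K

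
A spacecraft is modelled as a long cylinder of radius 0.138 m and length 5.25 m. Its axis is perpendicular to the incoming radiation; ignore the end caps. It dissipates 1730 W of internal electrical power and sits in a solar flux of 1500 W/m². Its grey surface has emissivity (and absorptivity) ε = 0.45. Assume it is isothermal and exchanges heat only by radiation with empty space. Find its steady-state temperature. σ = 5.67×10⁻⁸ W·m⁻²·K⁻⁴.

T ≈ 391 K

At steady state, absorbed solar power + internal power = radiated power.
Absorbed: α·S·A_cross = 0.45·1500·1.449 = 978.1 W (cross-section 2rL).
Total input = 978.1 + 1730 = 2708 W.
Radiated: εσ·A_surf·T⁴ with A_surf = 2πrL = 4.552 m².
T⁴ = 2708/(0.45·5.67×10⁻⁸·4.552) = 2.332×10¹⁰ K⁴.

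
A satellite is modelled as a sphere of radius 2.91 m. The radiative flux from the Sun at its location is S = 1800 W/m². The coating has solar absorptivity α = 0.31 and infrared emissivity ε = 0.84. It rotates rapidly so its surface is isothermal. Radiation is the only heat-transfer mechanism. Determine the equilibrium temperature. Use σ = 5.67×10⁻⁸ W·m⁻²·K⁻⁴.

T ≈ 233 K

At equilibrium, absorbed power = emitted power.
Absorbing cross-section = πr² = 26.60 m²; emitting surface = 4πr² = 106.4 m² (ratio 4).
αS·A_cross = εσ·A_surf·T⁴  ⇒  T⁴ = αS/(ε·4σ).
T⁴ = 0.310·1800/(0.84·4·5.67×10⁻⁸) = 2.929×10⁹ K⁴.
T = (2.929×10⁹)^(1/4).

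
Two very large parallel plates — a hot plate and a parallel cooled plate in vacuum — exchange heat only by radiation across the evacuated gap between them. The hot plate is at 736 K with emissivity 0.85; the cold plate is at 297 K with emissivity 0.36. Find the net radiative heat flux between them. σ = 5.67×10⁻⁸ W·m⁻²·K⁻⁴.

q ≈ 5480 W/m²

For two infinite grey parallel plates, q = σ(T₁⁴ − T₂⁴)/(1/ε₁ + 1/ε₂ − 1).
T₁⁴ − T₂⁴ = 2.934×10¹¹ − 7.781×10⁹ = 2.857×10¹¹ K⁴.
1/ε₁ + 1/ε₂ − 1 = 1.176 + 2.778 − 1 = 2.954.
q = 5.67×10⁻⁸ × 2.857×10¹¹ / 2.954.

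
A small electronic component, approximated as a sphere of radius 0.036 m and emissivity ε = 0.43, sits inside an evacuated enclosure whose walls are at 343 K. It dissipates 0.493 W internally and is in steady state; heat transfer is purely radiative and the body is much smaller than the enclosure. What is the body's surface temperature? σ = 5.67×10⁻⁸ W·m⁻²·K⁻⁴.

T ≈ 350 K

For a small grey body in a large enclosure, net radiated power = εσA(T⁴ − T_w⁴).
Steady state: P = εσA(T⁴ − T_w⁴) with A = 4πr² = 0.01629 m².
T⁴ = P/(εσA) + T_w⁴ = 0.493/(0.43·5.67×10⁻⁸·0.01629) + (343)⁴
    = 1.242×10⁹ + 1.384×10¹⁰ = 1.508×10¹⁰ K⁴.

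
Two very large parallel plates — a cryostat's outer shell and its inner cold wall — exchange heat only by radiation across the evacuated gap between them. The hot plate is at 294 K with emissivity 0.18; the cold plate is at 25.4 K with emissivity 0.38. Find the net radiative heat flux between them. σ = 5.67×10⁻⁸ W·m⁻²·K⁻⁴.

For two infinite grey parallel plates, q = σ(T₁⁴ − T₂⁴)/(1/ε₁ + 1/ε₂ − 1).
T₁⁴ − T₂⁴ = 7.471×10⁹ − 4.162×10⁵ = 7.471×10⁹ K⁴.
1/ε₁ + 1/ε₂ − 1 = 5.556 + 2.632 − 1 = 7.187.
q = 5.67×10⁻⁸ × 7.471×10⁹ / 7.187.

q ≈ 58.9 W/m²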